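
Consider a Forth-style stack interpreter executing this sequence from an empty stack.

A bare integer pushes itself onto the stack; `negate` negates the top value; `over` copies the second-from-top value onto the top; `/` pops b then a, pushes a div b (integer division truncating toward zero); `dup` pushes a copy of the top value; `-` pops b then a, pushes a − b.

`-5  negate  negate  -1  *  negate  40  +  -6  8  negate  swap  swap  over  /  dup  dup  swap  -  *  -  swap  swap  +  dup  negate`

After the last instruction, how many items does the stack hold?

2

-5      -5
negate  5
negate  -5
-1      -5 -1
*       5
negate  -5
40      -5 40
+       35
-6      35 -6
8       35 -6 8
negate  35 -6 -8
swap    35 -8 -6
swap    35 -6 -8
over    35 -6 -8 -6
/       35 -6 1
dup     35 -6 1 1
dup     35 -6 1 1 1
swap    35 -6 1 1 1
-       35 -6 1 0
*       35 -6 0
-       35 -6
swap    -6 35
swap    35 -6
+       29
dup     29 29
negate  29 -29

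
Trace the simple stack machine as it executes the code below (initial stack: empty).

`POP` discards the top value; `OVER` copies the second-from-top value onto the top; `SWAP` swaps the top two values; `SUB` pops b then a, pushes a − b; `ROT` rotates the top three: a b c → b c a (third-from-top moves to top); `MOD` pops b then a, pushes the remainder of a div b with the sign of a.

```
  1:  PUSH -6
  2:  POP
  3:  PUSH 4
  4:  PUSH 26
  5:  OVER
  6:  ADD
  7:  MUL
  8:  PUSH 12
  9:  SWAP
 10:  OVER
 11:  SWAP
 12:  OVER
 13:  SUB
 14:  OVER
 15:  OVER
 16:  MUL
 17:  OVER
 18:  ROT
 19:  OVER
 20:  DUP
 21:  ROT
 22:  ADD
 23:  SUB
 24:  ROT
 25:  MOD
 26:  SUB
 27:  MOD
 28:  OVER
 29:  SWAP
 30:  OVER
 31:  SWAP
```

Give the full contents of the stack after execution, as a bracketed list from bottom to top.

[12, 12, 12, 12]

PUSH -6 → [-6]
POP     → []
PUSH 4  → [4]
PUSH 26 → [4, 26]
OVER    → [4, 26, 4]
ADD     → [4, 30]
MUL     → [120]
PUSH 12 → [120, 12]
SWAP    → [12, 120]
OVER    → [12, 120, 12]
SWAP    → [12, 12, 120]
OVER    → [12, 12, 120, 12]
SUB     → [12, 12, 108]
OVER    → [12, 12, 108, 12]
OVER    → [12, 12, 108, 12, 108]
MUL     → [12, 12, 108, 1296]
OVER    → [12, 12, 108, 1296, 108]
ROT     → [12, 12, 1296, 108, 108]
OVER    → [12, 12, 1296, 108, 108, 108]
DUP     → [12, 12, 1296, 108, 108, 108, 108]
ROT     → [12, 12, 1296, 108, 108, 108, 108]
ADD     → [12, 12, 1296, 108, 108, 216]
SUB     → [12, 12, 1296, 108, -108]
ROT     → [12, 12, 108, -108, 1296]
MOD     → [12, 12, 108, -108]
SUB     → [12, 12, 216]
MOD     → [12, 12]
OVER    → [12, 12, 12]
SWAP    → [12, 12, 12]
OVER    → [12, 12, 12, 12]
SWAP    → [12, 12, 12, 12]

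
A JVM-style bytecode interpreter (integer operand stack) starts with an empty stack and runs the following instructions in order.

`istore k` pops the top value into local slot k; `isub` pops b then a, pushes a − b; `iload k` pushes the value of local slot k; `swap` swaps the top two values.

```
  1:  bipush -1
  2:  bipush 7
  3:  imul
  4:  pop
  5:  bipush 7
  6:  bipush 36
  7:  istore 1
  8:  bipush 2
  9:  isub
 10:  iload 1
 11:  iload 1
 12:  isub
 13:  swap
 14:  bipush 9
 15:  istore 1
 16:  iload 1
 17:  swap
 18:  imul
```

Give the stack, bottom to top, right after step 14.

[0, 5, 9]

bipush -1  [-1]
bipush 7   [-1, 7]
imul       [-7]
pop        []
bipush 7   [7]
bipush 36  [7, 36]
istore 1   [7]
bipush 2   [7, 2]
isub       [5]
iload 1    [5, 36]
iload 1    [5, 36, 36]
isub       [5, 0]
swap       [0, 5]
bipush 9   [0, 5, 9]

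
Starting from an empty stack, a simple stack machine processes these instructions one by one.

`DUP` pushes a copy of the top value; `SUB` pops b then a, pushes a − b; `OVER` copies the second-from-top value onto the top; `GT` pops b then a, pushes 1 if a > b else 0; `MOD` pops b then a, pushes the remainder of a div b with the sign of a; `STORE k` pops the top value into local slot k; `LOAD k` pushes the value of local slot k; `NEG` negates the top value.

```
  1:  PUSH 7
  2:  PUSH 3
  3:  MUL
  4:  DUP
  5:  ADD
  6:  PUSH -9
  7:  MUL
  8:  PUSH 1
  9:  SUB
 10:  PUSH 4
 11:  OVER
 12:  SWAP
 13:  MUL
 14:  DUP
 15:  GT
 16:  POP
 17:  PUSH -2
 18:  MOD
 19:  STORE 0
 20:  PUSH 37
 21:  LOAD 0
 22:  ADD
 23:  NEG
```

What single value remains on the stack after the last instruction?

-36

PUSH 7  -> [7]
PUSH 3  -> [7, 3]
MUL     -> [21]
DUP     -> [21, 21]
ADD     -> [42]
PUSH -9 -> [42, -9]
MUL     -> [-378]
PUSH 1  -> [-378, 1]
SUB     -> [-379]
PUSH 4  -> [-379, 4]
OVER    -> [-379, 4, -379]
SWAP    -> [-379, -379, 4]
MUL     -> [-379, -1516]
DUP     -> [-379, -1516, -1516]
GT      -> [-379, 0]
POP     -> [-379]
PUSH -2 -> [-379, -2]
MOD     -> [-1]
STORE 0 -> []
PUSH 37 -> [37]
LOAD 0  -> [37, -1]
ADD     -> [36]
NEG     -> [-36]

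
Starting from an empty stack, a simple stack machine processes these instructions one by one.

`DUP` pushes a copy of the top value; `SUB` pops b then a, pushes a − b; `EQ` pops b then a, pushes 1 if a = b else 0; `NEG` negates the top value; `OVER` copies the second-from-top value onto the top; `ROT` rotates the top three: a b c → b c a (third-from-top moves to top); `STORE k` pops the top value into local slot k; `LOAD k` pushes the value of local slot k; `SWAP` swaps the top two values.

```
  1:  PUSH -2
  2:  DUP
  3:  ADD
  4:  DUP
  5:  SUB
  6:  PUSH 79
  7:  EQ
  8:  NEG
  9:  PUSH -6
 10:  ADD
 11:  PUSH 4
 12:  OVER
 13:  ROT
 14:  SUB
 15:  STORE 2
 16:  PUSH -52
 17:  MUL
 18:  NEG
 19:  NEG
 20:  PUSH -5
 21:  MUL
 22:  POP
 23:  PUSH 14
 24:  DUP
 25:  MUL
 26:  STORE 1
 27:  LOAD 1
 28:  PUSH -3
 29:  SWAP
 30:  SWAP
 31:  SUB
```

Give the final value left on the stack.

199

PUSH -2  → -2
DUP      → -2 -2
ADD      → -4
DUP      → -4 -4
SUB      → 0
PUSH 79  → 0 79
EQ       → 0
NEG      → 0
PUSH -6  → 0 -6
ADD      → -6
PUSH 4   → -6 4
OVER     → -6 4 -6
ROT      → 4 -6 -6
SUB      → 4 0
STORE 2  → 4
PUSH -52 → 4 -52
MUL      → -208
NEG      → 208
NEG      → -208
PUSH -5  → -208 -5
MUL      → 1040
POP      → (empty)
PUSH 14  → 14
DUP      → 14 14
MUL      → 196
STORE 1  → (empty)
LOAD 1   → 196
PUSH -3  → 196 -3
SWAP     → -3 196
SWAP     → 196 -3
SUB      → 199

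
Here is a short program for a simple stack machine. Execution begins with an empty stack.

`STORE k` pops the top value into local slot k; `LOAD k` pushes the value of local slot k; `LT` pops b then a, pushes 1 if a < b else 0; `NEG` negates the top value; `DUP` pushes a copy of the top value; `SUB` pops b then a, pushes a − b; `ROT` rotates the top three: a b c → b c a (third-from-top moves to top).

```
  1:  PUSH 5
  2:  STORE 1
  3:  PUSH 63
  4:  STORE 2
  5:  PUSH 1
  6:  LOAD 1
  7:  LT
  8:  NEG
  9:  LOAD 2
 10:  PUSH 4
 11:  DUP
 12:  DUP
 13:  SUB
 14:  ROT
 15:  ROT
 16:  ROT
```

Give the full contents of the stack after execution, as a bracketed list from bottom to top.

[-1, 63, 4, 0]

PUSH 5   [5]
STORE 1  []
PUSH 63  [63]
STORE 2  []
PUSH 1   [1]
LOAD 1   [1, 5]
LT       [1]
NEG      [-1]
LOAD 2   [-1, 63]
PUSH 4   [-1, 63, 4]
DUP      [-1, 63, 4, 4]
DUP      [-1, 63, 4, 4, 4]
SUB      [-1, 63, 4, 0]
ROT      [-1, 4, 0, 63]
ROT      [-1, 0, 63, 4]
ROT      [-1, 63, 4, 0]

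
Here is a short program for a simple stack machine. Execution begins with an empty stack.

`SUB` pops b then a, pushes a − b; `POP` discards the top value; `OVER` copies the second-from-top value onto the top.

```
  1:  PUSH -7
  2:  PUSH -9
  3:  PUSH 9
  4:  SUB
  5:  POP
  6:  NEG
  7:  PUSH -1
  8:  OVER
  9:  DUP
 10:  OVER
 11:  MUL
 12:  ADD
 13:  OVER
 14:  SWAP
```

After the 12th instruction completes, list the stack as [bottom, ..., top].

[7, -1, 56]

PUSH -7 -> [-7]
PUSH -9 -> [-7, -9]
PUSH 9  -> [-7, -9, 9]
SUB     -> [-7, -18]
POP     -> [-7]
NEG     -> [7]
PUSH -1 -> [7, -1]
OVER    -> [7, -1, 7]
DUP     -> [7, -1, 7, 7]
OVER    -> [7, -1, 7, 7, 7]
MUL     -> [7, -1, 7, 49]
ADD     -> [7, -1, 56]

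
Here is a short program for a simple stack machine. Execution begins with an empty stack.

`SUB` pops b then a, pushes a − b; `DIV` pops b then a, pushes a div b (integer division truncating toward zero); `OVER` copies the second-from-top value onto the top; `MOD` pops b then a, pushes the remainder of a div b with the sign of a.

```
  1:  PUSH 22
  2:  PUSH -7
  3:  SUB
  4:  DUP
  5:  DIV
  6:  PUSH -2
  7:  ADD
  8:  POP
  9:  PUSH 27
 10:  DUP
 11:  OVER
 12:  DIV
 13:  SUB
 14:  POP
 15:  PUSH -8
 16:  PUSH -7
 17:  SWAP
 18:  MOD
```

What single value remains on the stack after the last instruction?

PUSH 22 -> 22
PUSH -7 -> 22 -7
SUB     -> 29
DUP     -> 29 29
DIV     -> 1
PUSH -2 -> 1 -2
ADD     -> -1
POP     -> (empty)
PUSH 27 -> 27
DUP     -> 27 27
OVER    -> 27 27 27
DIV     -> 27 1
SUB     -> 26
POP     -> (empty)
PUSH -8 -> -8
PUSH -7 -> -8 -7
SWAP    -> -7 -8
MOD     -> -7

-7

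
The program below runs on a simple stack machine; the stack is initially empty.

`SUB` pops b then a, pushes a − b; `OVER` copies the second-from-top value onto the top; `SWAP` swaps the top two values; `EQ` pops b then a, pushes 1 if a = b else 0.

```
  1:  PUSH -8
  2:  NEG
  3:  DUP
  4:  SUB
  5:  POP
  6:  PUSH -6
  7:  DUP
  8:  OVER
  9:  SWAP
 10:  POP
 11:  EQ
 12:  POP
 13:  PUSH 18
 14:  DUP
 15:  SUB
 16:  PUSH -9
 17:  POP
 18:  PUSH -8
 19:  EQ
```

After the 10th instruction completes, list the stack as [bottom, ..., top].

[-6, -6]

PUSH -8 -> [-8]
NEG     -> [8]
DUP     -> [8, 8]
SUB     -> [0]
POP     -> []
PUSH -6 -> [-6]
DUP     -> [-6, -6]
OVER    -> [-6, -6, -6]
SWAP    -> [-6, -6, -6]
POP     -> [-6, -6]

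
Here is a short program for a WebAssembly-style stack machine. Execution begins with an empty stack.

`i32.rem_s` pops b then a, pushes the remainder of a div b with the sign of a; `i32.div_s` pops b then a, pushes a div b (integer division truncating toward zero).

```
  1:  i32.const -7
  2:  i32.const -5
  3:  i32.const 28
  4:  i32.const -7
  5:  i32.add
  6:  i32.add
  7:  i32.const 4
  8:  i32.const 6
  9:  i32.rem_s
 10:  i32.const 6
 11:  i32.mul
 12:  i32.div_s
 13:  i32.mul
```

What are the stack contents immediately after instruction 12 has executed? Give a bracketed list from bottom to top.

[-7, 0]

i32.const -7 -> -7
i32.const -5 -> -7 -5
i32.const 28 -> -7 -5 28
i32.const -7 -> -7 -5 28 -7
i32.add      -> -7 -5 21
i32.add      -> -7 16
i32.const 4  -> -7 16 4
i32.const 6  -> -7 16 4 6
i32.rem_s    -> -7 16 4
i32.const 6  -> -7 16 4 6
i32.mul      -> -7 16 24
i32.div_s    -> -7 0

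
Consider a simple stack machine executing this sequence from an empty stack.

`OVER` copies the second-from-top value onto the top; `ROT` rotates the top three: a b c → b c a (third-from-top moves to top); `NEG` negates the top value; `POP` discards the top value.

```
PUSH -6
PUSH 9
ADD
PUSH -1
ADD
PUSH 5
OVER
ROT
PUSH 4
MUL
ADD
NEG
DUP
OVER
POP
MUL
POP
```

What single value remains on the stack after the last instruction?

PUSH -6  [-6]
PUSH 9   [-6, 9]
ADD      [3]
PUSH -1  [3, -1]
ADD      [2]
PUSH 5   [2, 5]
OVER     [2, 5, 2]
ROT      [5, 2, 2]
PUSH 4   [5, 2, 2, 4]
MUL      [5, 2, 8]
ADD      [5, 10]
NEG      [5, -10]
DUP      [5, -10, -10]
OVER     [5, -10, -10, -10]
POP      [5, -10, -10]
MUL      [5, 100]
POP      [5]

5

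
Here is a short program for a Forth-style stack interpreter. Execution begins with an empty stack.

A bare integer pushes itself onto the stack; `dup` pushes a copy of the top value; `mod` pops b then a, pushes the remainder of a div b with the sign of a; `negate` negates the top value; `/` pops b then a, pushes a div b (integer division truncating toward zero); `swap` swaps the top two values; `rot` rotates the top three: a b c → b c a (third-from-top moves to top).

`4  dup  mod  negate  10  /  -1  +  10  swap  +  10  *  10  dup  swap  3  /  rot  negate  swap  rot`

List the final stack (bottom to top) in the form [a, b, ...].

4      : [4]
dup    : [4, 4]
mod    : [0]
negate : [0]
10     : [0, 10]
/      : [0]
-1     : [0, -1]
+      : [-1]
10     : [-1, 10]
swap   : [10, -1]
+      : [9]
10     : [9, 10]
*      : [90]
10     : [90, 10]
dup    : [90, 10, 10]
swap   : [90, 10, 10]
3      : [90, 10, 10, 3]
/      : [90, 10, 3]
rot    : [10, 3, 90]
negate : [10, 3, -90]
swap   : [10, -90, 3]
rot    : [-90, 3, 10]

[-90, 3, 10]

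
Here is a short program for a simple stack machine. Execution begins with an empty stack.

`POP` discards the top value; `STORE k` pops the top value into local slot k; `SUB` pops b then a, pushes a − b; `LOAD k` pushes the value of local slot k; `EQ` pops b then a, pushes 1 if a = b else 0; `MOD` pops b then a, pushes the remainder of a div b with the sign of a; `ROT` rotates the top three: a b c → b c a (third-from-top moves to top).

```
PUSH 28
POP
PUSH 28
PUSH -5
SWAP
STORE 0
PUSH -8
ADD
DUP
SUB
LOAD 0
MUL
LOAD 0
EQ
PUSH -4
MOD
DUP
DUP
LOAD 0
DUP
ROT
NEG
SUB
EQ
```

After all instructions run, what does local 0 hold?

PUSH 28 -> [28]
POP     -> []
PUSH 28 -> [28]
PUSH -5 -> [28, -5]
SWAP    -> [-5, 28]
STORE 0 -> [-5]
PUSH -8 -> [-5, -8]
ADD     -> [-13]
DUP     -> [-13, -13]
SUB     -> [0]
LOAD 0  -> [0, 28]
MUL     -> [0]
LOAD 0  -> [0, 28]
EQ      -> [0]
PUSH -4 -> [0, -4]
MOD     -> [0]
DUP     -> [0, 0]
DUP     -> [0, 0, 0]
LOAD 0  -> [0, 0, 0, 28]
DUP     -> [0, 0, 0, 28, 28]
ROT     -> [0, 0, 28, 28, 0]
NEG     -> [0, 0, 28, 28, 0]
SUB     -> [0, 0, 28, 28]
EQ      -> [0, 0, 1]

28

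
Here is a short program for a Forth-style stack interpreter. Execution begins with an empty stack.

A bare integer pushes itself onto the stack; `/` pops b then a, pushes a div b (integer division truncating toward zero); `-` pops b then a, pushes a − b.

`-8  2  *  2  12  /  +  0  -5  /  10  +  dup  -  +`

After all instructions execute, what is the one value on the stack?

-16

-8  → -8
2   → -8 2
*   → -16
2   → -16 2
12  → -16 2 12
/   → -16 0
+   → -16
0   → -16 0
-5  → -16 0 -5
/   → -16 0
10  → -16 0 10
+   → -16 10
dup → -16 10 10
-   → -16 0
+   → -16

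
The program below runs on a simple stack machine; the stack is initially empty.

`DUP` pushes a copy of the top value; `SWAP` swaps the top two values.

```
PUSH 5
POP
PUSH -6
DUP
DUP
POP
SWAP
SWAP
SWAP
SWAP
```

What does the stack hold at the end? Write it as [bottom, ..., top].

[-6, -6]

PUSH 5  → [5]
POP     → []
PUSH -6 → [-6]
DUP     → [-6, -6]
DUP     → [-6, -6, -6]
POP     → [-6, -6]
SWAP    → [-6, -6]
SWAP    → [-6, -6]
SWAP    → [-6, -6]
SWAP    → [-6, -6]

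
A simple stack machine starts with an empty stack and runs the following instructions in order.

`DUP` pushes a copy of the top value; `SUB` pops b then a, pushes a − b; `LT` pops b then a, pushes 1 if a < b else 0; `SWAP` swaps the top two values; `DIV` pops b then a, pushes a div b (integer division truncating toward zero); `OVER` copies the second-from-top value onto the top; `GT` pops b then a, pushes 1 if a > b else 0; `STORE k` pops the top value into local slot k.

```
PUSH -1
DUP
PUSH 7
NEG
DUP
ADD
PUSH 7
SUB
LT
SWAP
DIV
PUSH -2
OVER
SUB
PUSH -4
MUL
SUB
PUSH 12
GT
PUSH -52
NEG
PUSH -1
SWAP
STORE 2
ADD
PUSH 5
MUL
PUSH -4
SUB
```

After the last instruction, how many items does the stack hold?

1

PUSH -1  -> [-1]
DUP      -> [-1, -1]
PUSH 7   -> [-1, -1, 7]
NEG      -> [-1, -1, -7]
DUP      -> [-1, -1, -7, -7]
ADD      -> [-1, -1, -14]
PUSH 7   -> [-1, -1, -14, 7]
SUB      -> [-1, -1, -21]
LT       -> [-1, 0]
SWAP     -> [0, -1]
DIV      -> [0]
PUSH -2  -> [0, -2]
OVER     -> [0, -2, 0]
SUB      -> [0, -2]
PUSH -4  -> [0, -2, -4]
MUL      -> [0, 8]
SUB      -> [-8]
PUSH 12  -> [-8, 12]
GT       -> [0]
PUSH -52 -> [0, -52]
NEG      -> [0, 52]
PUSH -1  -> [0, 52, -1]
SWAP     -> [0, -1, 52]
STORE 2  -> [0, -1]
ADD      -> [-1]
PUSH 5   -> [-1, 5]
MUL      -> [-5]
PUSH -4  -> [-5, -4]
SUB      -> [-1]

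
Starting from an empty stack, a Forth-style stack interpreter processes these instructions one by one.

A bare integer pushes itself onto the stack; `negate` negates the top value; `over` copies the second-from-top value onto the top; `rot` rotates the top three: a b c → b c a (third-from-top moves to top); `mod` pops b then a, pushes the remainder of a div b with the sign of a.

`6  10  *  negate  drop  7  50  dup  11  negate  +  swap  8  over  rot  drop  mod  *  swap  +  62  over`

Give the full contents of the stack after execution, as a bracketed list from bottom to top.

[319, 62, 319]

6      → 6
10     → 6 10
*      → 60
negate → -60
drop   → (empty)
7      → 7
50     → 7 50
dup    → 7 50 50
11     → 7 50 50 11
negate → 7 50 50 -11
+      → 7 50 39
swap   → 7 39 50
8      → 7 39 50 8
over   → 7 39 50 8 50
rot    → 7 39 8 50 50
drop   → 7 39 8 50
mod    → 7 39 8
*      → 7 312
swap   → 312 7
+      → 319
62     → 319 62
over   → 319 62 319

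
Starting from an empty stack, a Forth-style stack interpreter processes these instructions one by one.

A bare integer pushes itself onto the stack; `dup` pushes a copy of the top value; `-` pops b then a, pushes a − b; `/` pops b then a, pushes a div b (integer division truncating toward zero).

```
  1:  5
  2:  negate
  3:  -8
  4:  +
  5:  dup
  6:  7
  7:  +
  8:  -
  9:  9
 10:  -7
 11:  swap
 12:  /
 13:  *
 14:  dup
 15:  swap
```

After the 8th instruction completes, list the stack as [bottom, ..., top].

[-7]

5      → [5]
negate → [-5]
-8     → [-5, -8]
+      → [-13]
dup    → [-13, -13]
7      → [-13, -13, 7]
+      → [-13, -6]
-      → [-7]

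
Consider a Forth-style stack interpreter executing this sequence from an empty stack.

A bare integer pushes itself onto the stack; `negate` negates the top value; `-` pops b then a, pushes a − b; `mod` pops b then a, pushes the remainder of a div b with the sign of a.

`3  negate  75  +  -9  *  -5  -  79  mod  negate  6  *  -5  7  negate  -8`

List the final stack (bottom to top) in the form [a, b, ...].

[66, -5, -7, -8]

3      → [3]
negate → [-3]
75     → [-3, 75]
+      → [72]
-9     → [72, -9]
*      → [-648]
-5     → [-648, -5]
-      → [-643]
79     → [-643, 79]
mod    → [-11]
negate → [11]
6      → [11, 6]
*      → [66]
-5     → [66, -5]
7      → [66, -5, 7]
negate → [66, -5, -7]
-8     → [66, -5, -7, -8]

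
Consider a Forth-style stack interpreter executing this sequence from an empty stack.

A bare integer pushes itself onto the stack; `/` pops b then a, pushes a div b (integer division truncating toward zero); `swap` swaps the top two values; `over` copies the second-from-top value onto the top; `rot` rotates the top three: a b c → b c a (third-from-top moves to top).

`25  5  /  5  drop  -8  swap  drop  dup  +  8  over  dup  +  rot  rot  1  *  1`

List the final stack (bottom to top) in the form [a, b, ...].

25   : 25
5    : 25 5
/    : 5
5    : 5 5
drop : 5
-8   : 5 -8
swap : -8 5
drop : -8
dup  : -8 -8
+    : -16
8    : -16 8
over : -16 8 -16
dup  : -16 8 -16 -16
+    : -16 8 -32
rot  : 8 -32 -16
rot  : -32 -16 8
1    : -32 -16 8 1
*    : -32 -16 8
1    : -32 -16 8 1

[-32, -16, 8, 1]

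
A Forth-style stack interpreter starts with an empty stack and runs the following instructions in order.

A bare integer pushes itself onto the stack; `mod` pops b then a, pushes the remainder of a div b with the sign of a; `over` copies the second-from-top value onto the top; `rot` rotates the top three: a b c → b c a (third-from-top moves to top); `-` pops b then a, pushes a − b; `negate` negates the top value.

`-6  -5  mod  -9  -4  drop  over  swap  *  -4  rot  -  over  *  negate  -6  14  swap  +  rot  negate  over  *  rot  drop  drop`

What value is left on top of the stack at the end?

-6      [-6]
-5      [-6, -5]
mod     [-1]
-9      [-1, -9]
-4      [-1, -9, -4]
drop    [-1, -9]
over    [-1, -9, -1]
swap    [-1, -1, -9]
*       [-1, 9]
-4      [-1, 9, -4]
rot     [9, -4, -1]
-       [9, -3]
over    [9, -3, 9]
*       [9, -27]
negate  [9, 27]
-6      [9, 27, -6]
14      [9, 27, -6, 14]
swap    [9, 27, 14, -6]
+       [9, 27, 8]
rot     [27, 8, 9]
negate  [27, 8, -9]
over    [27, 8, -9, 8]
*       [27, 8, -72]
rot     [8, -72, 27]
drop    [8, -72]
drop    [8]

8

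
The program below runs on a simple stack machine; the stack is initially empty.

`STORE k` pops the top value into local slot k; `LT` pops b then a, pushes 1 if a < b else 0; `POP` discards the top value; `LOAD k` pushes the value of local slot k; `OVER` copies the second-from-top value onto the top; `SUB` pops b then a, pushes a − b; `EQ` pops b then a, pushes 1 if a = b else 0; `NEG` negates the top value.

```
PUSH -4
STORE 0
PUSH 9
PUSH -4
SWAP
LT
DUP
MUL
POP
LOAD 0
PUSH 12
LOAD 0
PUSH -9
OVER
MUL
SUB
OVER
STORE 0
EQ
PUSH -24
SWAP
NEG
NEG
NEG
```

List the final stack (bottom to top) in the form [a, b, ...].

PUSH -4  : -4
STORE 0  : (empty)
PUSH 9   : 9
PUSH -4  : 9 -4
SWAP     : -4 9
LT       : 1
DUP      : 1 1
MUL      : 1
POP      : (empty)
LOAD 0   : -4
PUSH 12  : -4 12
LOAD 0   : -4 12 -4
PUSH -9  : -4 12 -4 -9
OVER     : -4 12 -4 -9 -4
MUL      : -4 12 -4 36
SUB      : -4 12 -40
OVER     : -4 12 -40 12
STORE 0  : -4 12 -40
EQ       : -4 0
PUSH -24 : -4 0 -24
SWAP     : -4 -24 0
NEG      : -4 -24 0
NEG      : -4 -24 0
NEG      : -4 -24 0

[-4, -24, 0]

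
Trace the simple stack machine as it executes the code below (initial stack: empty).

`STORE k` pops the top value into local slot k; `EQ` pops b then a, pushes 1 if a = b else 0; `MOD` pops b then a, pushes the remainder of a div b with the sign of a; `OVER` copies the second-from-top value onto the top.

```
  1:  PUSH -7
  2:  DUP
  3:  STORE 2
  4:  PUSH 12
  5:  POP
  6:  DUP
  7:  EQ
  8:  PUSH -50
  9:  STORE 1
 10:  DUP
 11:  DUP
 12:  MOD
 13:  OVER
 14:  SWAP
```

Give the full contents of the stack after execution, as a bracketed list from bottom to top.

[1, 1, 0]

PUSH -7  → -7
DUP      → -7 -7
STORE 2  → -7
PUSH 12  → -7 12
POP      → -7
DUP      → -7 -7
EQ       → 1
PUSH -50 → 1 -50
STORE 1  → 1
DUP      → 1 1
DUP      → 1 1 1
MOD      → 1 0
OVER     → 1 0 1
SWAP     → 1 1 0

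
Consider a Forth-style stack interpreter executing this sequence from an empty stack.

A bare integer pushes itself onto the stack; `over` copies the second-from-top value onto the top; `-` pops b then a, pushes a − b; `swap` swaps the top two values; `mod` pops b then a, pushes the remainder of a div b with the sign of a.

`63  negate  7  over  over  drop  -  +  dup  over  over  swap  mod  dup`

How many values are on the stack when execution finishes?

4

63      [63]
negate  [-63]
7       [-63, 7]
over    [-63, 7, -63]
over    [-63, 7, -63, 7]
drop    [-63, 7, -63]
-       [-63, 70]
+       [7]
dup     [7, 7]
over    [7, 7, 7]
over    [7, 7, 7, 7]
swap    [7, 7, 7, 7]
mod     [7, 7, 0]
dup     [7, 7, 0, 0]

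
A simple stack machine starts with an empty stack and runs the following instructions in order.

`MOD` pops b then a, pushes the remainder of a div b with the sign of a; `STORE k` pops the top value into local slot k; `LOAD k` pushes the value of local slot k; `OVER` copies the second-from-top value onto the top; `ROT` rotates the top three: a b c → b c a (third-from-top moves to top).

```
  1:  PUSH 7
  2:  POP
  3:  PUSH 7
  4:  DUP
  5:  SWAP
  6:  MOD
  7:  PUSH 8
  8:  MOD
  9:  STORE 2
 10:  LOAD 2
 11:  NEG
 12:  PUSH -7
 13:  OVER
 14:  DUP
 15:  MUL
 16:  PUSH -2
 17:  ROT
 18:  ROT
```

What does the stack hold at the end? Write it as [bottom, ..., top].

[0, -2, -7, 0]

PUSH 7   7
POP      (empty)
PUSH 7   7
DUP      7 7
SWAP     7 7
MOD      0
PUSH 8   0 8
MOD      0
STORE 2  (empty)
LOAD 2   0
NEG      0
PUSH -7  0 -7
OVER     0 -7 0
DUP      0 -7 0 0
MUL      0 -7 0
PUSH -2  0 -7 0 -2
ROT      0 0 -2 -7
ROT      0 -2 -7 0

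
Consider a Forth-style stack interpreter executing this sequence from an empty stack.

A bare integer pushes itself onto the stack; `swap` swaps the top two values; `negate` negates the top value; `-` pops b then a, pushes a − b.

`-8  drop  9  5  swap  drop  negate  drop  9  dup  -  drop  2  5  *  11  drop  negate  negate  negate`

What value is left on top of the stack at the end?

-8      -8
drop    (empty)
9       9
5       9 5
swap    5 9
drop    5
negate  -5
drop    (empty)
9       9
dup     9 9
-       0
drop    (empty)
2       2
5       2 5
*       10
11      10 11
drop    10
negate  -10
negate  10
negate  -10

-10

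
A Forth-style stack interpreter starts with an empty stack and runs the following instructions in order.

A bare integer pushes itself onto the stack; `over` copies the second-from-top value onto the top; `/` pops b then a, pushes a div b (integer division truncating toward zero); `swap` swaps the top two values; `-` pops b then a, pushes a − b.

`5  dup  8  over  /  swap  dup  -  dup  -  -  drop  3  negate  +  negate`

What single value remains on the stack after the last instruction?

-2

5      : [5]
dup    : [5, 5]
8      : [5, 5, 8]
over   : [5, 5, 8, 5]
/      : [5, 5, 1]
swap   : [5, 1, 5]
dup    : [5, 1, 5, 5]
-      : [5, 1, 0]
dup    : [5, 1, 0, 0]
-      : [5, 1, 0]
-      : [5, 1]
drop   : [5]
3      : [5, 3]
negate : [5, -3]
+      : [2]
negate : [-2]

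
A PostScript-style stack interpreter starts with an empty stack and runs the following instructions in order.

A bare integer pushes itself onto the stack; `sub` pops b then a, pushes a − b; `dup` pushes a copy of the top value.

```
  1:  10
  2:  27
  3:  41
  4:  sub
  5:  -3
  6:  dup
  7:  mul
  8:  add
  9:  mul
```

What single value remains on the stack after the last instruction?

-50

10   [10]
27   [10, 27]
41   [10, 27, 41]
sub  [10, -14]
-3   [10, -14, -3]
dup  [10, -14, -3, -3]
mul  [10, -14, 9]
add  [10, -5]
mul  [-50]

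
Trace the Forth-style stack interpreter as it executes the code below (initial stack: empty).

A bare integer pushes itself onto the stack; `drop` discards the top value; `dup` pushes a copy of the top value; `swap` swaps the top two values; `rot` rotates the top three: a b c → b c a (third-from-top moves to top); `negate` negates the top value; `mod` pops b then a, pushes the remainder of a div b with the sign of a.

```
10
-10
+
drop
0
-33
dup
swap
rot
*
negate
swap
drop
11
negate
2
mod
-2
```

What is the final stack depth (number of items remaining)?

3

10     → [10]
-10    → [10, -10]
+      → [0]
drop   → []
0      → [0]
-33    → [0, -33]
dup    → [0, -33, -33]
swap   → [0, -33, -33]
rot    → [-33, -33, 0]
*      → [-33, 0]
negate → [-33, 0]
swap   → [0, -33]
drop   → [0]
11     → [0, 11]
negate → [0, -11]
2      → [0, -11, 2]
mod    → [0, -1]
-2     → [0, -1, -2]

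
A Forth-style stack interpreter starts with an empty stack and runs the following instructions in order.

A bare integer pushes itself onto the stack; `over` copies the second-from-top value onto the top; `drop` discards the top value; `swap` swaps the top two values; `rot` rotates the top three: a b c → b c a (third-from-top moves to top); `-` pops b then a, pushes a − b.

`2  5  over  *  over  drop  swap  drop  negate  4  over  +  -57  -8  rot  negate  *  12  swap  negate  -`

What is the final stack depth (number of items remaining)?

3

2       2
5       2 5
over    2 5 2
*       2 10
over    2 10 2
drop    2 10
swap    10 2
drop    10
negate  -10
4       -10 4
over    -10 4 -10
+       -10 -6
-57     -10 -6 -57
-8      -10 -6 -57 -8
rot     -10 -57 -8 -6
negate  -10 -57 -8 6
*       -10 -57 -48
12      -10 -57 -48 12
swap    -10 -57 12 -48
negate  -10 -57 12 48
-       -10 -57 -36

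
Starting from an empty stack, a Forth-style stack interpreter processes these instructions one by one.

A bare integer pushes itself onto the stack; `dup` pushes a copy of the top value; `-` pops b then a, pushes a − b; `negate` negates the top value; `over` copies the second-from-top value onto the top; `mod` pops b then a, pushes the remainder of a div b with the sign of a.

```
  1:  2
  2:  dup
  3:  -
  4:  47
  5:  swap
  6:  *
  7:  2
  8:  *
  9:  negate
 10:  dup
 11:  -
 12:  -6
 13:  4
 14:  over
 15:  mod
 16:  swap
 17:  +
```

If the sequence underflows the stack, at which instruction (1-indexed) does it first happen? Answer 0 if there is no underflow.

0

2      → [2]
dup    → [2, 2]
-      → [0]
47     → [0, 47]
swap   → [47, 0]
*      → [0]
2      → [0, 2]
*      → [0]
negate → [0]
dup    → [0, 0]
-      → [0]
-6     → [0, -6]
4      → [0, -6, 4]
over   → [0, -6, 4, -6]
mod    → [0, -6, 4]
swap   → [0, 4, -6]
+      → [0, -2]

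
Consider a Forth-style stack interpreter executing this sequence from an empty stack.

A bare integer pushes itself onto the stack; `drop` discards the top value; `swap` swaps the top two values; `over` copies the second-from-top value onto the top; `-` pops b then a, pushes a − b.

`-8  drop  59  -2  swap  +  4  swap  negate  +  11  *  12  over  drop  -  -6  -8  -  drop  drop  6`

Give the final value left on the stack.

-8      -8
drop    (empty)
59      59
-2      59 -2
swap    -2 59
+       57
4       57 4
swap    4 57
negate  4 -57
+       -53
11      -53 11
*       -583
12      -583 12
over    -583 12 -583
drop    -583 12
-       -595
-6      -595 -6
-8      -595 -6 -8
-       -595 2
drop    -595
drop    (empty)
6       6

6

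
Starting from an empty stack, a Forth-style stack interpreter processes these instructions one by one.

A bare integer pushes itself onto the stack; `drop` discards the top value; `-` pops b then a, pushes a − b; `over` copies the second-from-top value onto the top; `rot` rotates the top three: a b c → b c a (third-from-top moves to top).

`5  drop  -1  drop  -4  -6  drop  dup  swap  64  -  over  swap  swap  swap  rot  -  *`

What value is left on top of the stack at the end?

256

5     [5]
drop  []
-1    [-1]
drop  []
-4    [-4]
-6    [-4, -6]
drop  [-4]
dup   [-4, -4]
swap  [-4, -4]
64    [-4, -4, 64]
-     [-4, -68]
over  [-4, -68, -4]
swap  [-4, -4, -68]
swap  [-4, -68, -4]
swap  [-4, -4, -68]
rot   [-4, -68, -4]
-     [-4, -64]
*     [256]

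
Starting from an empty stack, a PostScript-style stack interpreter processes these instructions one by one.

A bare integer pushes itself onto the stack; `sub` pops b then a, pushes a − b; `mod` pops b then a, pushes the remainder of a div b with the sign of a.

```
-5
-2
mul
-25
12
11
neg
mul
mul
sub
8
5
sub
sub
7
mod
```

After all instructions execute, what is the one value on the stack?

-3

-5  -> [-5]
-2  -> [-5, -2]
mul -> [10]
-25 -> [10, -25]
12  -> [10, -25, 12]
11  -> [10, -25, 12, 11]
neg -> [10, -25, 12, -11]
mul -> [10, -25, -132]
mul -> [10, 3300]
sub -> [-3290]
8   -> [-3290, 8]
5   -> [-3290, 8, 5]
sub -> [-3290, 3]
sub -> [-3293]
7   -> [-3293, 7]
mod -> [-3]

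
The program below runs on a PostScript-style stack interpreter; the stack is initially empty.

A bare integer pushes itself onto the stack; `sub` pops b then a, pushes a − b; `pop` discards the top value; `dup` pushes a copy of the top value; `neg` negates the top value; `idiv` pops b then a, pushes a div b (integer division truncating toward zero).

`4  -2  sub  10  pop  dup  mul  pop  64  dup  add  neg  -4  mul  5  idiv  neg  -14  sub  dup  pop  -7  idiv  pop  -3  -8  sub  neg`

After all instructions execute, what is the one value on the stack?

4     4
-2    4 -2
sub   6
10    6 10
pop   6
dup   6 6
mul   36
pop   (empty)
64    64
dup   64 64
add   128
neg   -128
-4    -128 -4
mul   512
5     512 5
idiv  102
neg   -102
-14   -102 -14
sub   -88
dup   -88 -88
pop   -88
-7    -88 -7
idiv  12
pop   (empty)
-3    -3
-8    -3 -8
sub   5
neg   -5

-5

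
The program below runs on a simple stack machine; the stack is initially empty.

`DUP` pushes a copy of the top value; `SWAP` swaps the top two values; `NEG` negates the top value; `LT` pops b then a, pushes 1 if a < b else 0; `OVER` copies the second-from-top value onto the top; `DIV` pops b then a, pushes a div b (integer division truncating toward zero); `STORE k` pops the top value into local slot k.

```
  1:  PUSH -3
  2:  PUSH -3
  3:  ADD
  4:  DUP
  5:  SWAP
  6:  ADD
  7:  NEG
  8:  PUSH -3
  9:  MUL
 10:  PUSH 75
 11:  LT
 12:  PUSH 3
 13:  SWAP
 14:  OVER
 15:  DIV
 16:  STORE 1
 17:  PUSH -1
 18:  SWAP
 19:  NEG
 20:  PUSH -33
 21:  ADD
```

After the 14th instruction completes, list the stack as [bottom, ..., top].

PUSH -3  [-3]
PUSH -3  [-3, -3]
ADD      [-6]
DUP      [-6, -6]
SWAP     [-6, -6]
ADD      [-12]
NEG      [12]
PUSH -3  [12, -3]
MUL      [-36]
PUSH 75  [-36, 75]
LT       [1]
PUSH 3   [1, 3]
SWAP     [3, 1]
OVER     [3, 1, 3]

[3, 1, 3]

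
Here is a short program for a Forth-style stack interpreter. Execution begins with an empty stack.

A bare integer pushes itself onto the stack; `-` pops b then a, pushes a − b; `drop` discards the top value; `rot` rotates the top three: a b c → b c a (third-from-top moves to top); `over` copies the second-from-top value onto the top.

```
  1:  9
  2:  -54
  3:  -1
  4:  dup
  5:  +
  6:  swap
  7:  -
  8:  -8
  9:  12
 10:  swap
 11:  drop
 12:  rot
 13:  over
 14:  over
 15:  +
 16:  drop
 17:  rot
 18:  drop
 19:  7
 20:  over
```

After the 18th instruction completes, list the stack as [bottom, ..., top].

9    -> 9
-54  -> 9 -54
-1   -> 9 -54 -1
dup  -> 9 -54 -1 -1
+    -> 9 -54 -2
swap -> 9 -2 -54
-    -> 9 52
-8   -> 9 52 -8
12   -> 9 52 -8 12
swap -> 9 52 12 -8
drop -> 9 52 12
rot  -> 52 12 9
over -> 52 12 9 12
over -> 52 12 9 12 9
+    -> 52 12 9 21
drop -> 52 12 9
rot  -> 12 9 52
drop -> 12 9

[12, 9]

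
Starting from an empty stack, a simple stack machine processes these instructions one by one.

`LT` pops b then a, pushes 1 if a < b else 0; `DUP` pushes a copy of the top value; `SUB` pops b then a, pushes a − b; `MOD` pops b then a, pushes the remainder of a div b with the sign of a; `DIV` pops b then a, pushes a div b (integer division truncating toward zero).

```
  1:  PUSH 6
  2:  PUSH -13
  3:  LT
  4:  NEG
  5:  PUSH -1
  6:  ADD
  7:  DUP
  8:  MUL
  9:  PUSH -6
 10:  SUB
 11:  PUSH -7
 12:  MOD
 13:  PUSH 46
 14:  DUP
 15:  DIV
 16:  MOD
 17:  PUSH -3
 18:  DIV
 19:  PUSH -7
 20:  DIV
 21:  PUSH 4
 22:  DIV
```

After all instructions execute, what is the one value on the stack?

PUSH 6   → [6]
PUSH -13 → [6, -13]
LT       → [0]
NEG      → [0]
PUSH -1  → [0, -1]
ADD      → [-1]
DUP      → [-1, -1]
MUL      → [1]
PUSH -6  → [1, -6]
SUB      → [7]
PUSH -7  → [7, -7]
MOD      → [0]
PUSH 46  → [0, 46]
DUP      → [0, 46, 46]
DIV      → [0, 1]
MOD      → [0]
PUSH -3  → [0, -3]
DIV      → [0]
PUSH -7  → [0, -7]
DIV      → [0]
PUSH 4   → [0, 4]
DIV      → [0]

0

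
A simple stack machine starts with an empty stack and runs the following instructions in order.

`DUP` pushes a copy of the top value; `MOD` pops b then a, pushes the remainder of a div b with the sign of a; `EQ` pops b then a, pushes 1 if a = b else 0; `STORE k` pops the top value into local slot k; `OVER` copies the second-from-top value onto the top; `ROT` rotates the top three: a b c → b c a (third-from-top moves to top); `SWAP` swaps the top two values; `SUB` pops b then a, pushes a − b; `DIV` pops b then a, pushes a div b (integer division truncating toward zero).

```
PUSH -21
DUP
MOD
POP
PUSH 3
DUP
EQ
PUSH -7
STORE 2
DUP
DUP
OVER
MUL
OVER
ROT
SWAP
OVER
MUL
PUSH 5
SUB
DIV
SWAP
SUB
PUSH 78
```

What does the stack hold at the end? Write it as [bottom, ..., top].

[1, -1, 78]

PUSH -21 : [-21]
DUP      : [-21, -21]
MOD      : [0]
POP      : []
PUSH 3   : [3]
DUP      : [3, 3]
EQ       : [1]
PUSH -7  : [1, -7]
STORE 2  : [1]
DUP      : [1, 1]
DUP      : [1, 1, 1]
OVER     : [1, 1, 1, 1]
MUL      : [1, 1, 1]
OVER     : [1, 1, 1, 1]
ROT      : [1, 1, 1, 1]
SWAP     : [1, 1, 1, 1]
OVER     : [1, 1, 1, 1, 1]
MUL      : [1, 1, 1, 1]
PUSH 5   : [1, 1, 1, 1, 5]
SUB      : [1, 1, 1, -4]
DIV      : [1, 1, 0]
SWAP     : [1, 0, 1]
SUB      : [1, -1]
PUSH 78  : [1, -1, 78]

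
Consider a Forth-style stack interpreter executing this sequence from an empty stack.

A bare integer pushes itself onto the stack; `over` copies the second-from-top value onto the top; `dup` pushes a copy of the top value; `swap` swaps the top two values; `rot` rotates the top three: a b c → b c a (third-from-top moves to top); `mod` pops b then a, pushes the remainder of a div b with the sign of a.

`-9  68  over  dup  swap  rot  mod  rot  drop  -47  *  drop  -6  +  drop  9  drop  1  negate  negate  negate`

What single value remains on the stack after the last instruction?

-9      -9
68      -9 68
over    -9 68 -9
dup     -9 68 -9 -9
swap    -9 68 -9 -9
rot     -9 -9 -9 68
mod     -9 -9 -9
rot     -9 -9 -9
drop    -9 -9
-47     -9 -9 -47
*       -9 423
drop    -9
-6      -9 -6
+       -15
drop    (empty)
9       9
drop    (empty)
1       1
negate  -1
negate  1
negate  -1

-1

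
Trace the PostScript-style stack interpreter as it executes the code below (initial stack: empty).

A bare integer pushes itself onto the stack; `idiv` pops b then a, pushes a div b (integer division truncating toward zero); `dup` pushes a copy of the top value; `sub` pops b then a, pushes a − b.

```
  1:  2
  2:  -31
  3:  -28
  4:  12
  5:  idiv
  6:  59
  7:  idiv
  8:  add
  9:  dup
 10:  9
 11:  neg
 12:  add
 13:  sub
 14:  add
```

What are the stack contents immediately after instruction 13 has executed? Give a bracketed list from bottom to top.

[2, 9]

2    : 2
-31  : 2 -31
-28  : 2 -31 -28
12   : 2 -31 -28 12
idiv : 2 -31 -2
59   : 2 -31 -2 59
idiv : 2 -31 0
add  : 2 -31
dup  : 2 -31 -31
9    : 2 -31 -31 9
neg  : 2 -31 -31 -9
add  : 2 -31 -40
sub  : 2 9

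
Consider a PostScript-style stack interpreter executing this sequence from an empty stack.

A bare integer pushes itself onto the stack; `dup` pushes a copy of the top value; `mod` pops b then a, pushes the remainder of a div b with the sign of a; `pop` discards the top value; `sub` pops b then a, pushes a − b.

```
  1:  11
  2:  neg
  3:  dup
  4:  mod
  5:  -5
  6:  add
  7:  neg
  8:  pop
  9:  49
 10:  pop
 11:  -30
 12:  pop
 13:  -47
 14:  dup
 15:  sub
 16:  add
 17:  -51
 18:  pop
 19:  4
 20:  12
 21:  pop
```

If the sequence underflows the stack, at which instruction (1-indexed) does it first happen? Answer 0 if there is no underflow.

16

11  → [11]
neg → [-11]
dup → [-11, -11]
mod → [0]
-5  → [0, -5]
add → [-5]
neg → [5]
pop → []
49  → [49]
pop → []
-30 → [-30]
pop → []
-47 → [-47]
dup → [-47, -47]
sub → [0]
add  — needs 2 operands, stack has 1 → underflow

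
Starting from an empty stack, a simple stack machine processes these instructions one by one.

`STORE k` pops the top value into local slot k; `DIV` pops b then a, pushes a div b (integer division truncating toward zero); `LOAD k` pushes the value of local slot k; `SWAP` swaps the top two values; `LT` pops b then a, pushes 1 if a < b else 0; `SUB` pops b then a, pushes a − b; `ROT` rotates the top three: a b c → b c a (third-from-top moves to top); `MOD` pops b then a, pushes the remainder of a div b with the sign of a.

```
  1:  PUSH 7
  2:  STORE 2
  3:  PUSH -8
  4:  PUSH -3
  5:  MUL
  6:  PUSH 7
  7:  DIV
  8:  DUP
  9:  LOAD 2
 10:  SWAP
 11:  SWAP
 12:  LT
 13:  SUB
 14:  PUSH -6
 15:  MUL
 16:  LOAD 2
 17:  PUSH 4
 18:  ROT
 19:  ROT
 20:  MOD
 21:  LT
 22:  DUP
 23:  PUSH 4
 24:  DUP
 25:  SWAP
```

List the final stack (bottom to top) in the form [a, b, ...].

PUSH 7  -> [7]
STORE 2 -> []
PUSH -8 -> [-8]
PUSH -3 -> [-8, -3]
MUL     -> [24]
PUSH 7  -> [24, 7]
DIV     -> [3]
DUP     -> [3, 3]
LOAD 2  -> [3, 3, 7]
SWAP    -> [3, 7, 3]
SWAP    -> [3, 3, 7]
LT      -> [3, 1]
SUB     -> [2]
PUSH -6 -> [2, -6]
MUL     -> [-12]
LOAD 2  -> [-12, 7]
PUSH 4  -> [-12, 7, 4]
ROT     -> [7, 4, -12]
ROT     -> [4, -12, 7]
MOD     -> [4, -5]
LT      -> [0]
DUP     -> [0, 0]
PUSH 4  -> [0, 0, 4]
DUP     -> [0, 0, 4, 4]
SWAP    -> [0, 0, 4, 4]

[0, 0, 4, 4]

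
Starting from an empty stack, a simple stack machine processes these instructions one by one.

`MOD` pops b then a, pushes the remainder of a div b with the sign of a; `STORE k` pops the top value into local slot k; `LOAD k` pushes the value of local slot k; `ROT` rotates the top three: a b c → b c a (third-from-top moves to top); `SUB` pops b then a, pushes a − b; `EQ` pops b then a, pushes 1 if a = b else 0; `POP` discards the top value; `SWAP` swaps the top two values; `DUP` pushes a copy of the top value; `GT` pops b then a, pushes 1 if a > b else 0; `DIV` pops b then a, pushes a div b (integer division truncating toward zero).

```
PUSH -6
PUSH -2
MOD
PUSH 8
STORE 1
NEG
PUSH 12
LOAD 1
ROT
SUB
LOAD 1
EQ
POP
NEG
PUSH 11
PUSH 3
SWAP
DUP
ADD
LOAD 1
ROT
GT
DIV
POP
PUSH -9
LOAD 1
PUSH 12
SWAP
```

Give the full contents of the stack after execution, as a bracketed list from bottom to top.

[-12, -9, 12, 8]

PUSH -6 → -6
PUSH -2 → -6 -2
MOD     → 0
PUSH 8  → 0 8
STORE 1 → 0
NEG     → 0
PUSH 12 → 0 12
LOAD 1  → 0 12 8
ROT     → 12 8 0
SUB     → 12 8
LOAD 1  → 12 8 8
EQ      → 12 1
POP     → 12
NEG     → -12
PUSH 11 → -12 11
PUSH 3  → -12 11 3
SWAP    → -12 3 11
DUP     → -12 3 11 11
ADD     → -12 3 22
LOAD 1  → -12 3 22 8
ROT     → -12 22 8 3
GT      → -12 22 1
DIV     → -12 22
POP     → -12
PUSH -9 → -12 -9
LOAD 1  → -12 -9 8
PUSH 12 → -12 -9 8 12
SWAP    → -12 -9 12 8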